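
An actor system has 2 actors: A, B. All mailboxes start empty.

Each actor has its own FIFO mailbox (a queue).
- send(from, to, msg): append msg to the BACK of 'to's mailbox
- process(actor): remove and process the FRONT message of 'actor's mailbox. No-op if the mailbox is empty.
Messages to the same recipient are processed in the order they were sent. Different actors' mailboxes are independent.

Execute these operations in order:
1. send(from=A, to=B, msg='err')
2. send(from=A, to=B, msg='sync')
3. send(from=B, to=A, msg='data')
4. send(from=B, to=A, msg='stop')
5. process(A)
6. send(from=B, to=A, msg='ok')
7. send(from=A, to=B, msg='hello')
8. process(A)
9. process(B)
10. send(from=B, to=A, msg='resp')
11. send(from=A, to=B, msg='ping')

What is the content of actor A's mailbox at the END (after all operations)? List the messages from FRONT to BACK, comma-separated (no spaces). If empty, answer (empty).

After 1 (send(from=A, to=B, msg='err')): A:[] B:[err]
After 2 (send(from=A, to=B, msg='sync')): A:[] B:[err,sync]
After 3 (send(from=B, to=A, msg='data')): A:[data] B:[err,sync]
After 4 (send(from=B, to=A, msg='stop')): A:[data,stop] B:[err,sync]
After 5 (process(A)): A:[stop] B:[err,sync]
After 6 (send(from=B, to=A, msg='ok')): A:[stop,ok] B:[err,sync]
After 7 (send(from=A, to=B, msg='hello')): A:[stop,ok] B:[err,sync,hello]
After 8 (process(A)): A:[ok] B:[err,sync,hello]
After 9 (process(B)): A:[ok] B:[sync,hello]
After 10 (send(from=B, to=A, msg='resp')): A:[ok,resp] B:[sync,hello]
After 11 (send(from=A, to=B, msg='ping')): A:[ok,resp] B:[sync,hello,ping]

Answer: ok,resp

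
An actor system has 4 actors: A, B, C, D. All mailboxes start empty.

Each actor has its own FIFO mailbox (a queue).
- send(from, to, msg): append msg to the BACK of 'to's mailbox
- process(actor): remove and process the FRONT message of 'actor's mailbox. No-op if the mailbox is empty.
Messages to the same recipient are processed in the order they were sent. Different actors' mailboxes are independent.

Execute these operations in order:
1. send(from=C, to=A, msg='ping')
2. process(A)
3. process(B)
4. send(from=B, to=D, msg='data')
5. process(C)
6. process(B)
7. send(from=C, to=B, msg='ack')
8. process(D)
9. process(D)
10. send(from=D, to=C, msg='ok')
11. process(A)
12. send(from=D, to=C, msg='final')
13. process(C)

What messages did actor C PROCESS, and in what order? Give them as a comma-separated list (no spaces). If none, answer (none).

Answer: ok

Derivation:
After 1 (send(from=C, to=A, msg='ping')): A:[ping] B:[] C:[] D:[]
After 2 (process(A)): A:[] B:[] C:[] D:[]
After 3 (process(B)): A:[] B:[] C:[] D:[]
After 4 (send(from=B, to=D, msg='data')): A:[] B:[] C:[] D:[data]
After 5 (process(C)): A:[] B:[] C:[] D:[data]
After 6 (process(B)): A:[] B:[] C:[] D:[data]
After 7 (send(from=C, to=B, msg='ack')): A:[] B:[ack] C:[] D:[data]
After 8 (process(D)): A:[] B:[ack] C:[] D:[]
After 9 (process(D)): A:[] B:[ack] C:[] D:[]
After 10 (send(from=D, to=C, msg='ok')): A:[] B:[ack] C:[ok] D:[]
After 11 (process(A)): A:[] B:[ack] C:[ok] D:[]
After 12 (send(from=D, to=C, msg='final')): A:[] B:[ack] C:[ok,final] D:[]
After 13 (process(C)): A:[] B:[ack] C:[final] D:[]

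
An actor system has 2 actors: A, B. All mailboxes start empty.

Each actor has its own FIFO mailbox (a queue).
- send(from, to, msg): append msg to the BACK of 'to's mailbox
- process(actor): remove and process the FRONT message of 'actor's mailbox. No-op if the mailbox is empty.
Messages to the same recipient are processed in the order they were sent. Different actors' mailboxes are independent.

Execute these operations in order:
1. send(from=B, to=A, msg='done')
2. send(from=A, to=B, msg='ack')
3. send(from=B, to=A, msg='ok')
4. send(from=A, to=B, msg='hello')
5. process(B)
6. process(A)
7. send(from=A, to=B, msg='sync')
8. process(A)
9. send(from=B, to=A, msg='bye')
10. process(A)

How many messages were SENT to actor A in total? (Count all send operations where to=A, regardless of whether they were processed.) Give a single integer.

Answer: 3

Derivation:
After 1 (send(from=B, to=A, msg='done')): A:[done] B:[]
After 2 (send(from=A, to=B, msg='ack')): A:[done] B:[ack]
After 3 (send(from=B, to=A, msg='ok')): A:[done,ok] B:[ack]
After 4 (send(from=A, to=B, msg='hello')): A:[done,ok] B:[ack,hello]
After 5 (process(B)): A:[done,ok] B:[hello]
After 6 (process(A)): A:[ok] B:[hello]
After 7 (send(from=A, to=B, msg='sync')): A:[ok] B:[hello,sync]
After 8 (process(A)): A:[] B:[hello,sync]
After 9 (send(from=B, to=A, msg='bye')): A:[bye] B:[hello,sync]
After 10 (process(A)): A:[] B:[hello,sync]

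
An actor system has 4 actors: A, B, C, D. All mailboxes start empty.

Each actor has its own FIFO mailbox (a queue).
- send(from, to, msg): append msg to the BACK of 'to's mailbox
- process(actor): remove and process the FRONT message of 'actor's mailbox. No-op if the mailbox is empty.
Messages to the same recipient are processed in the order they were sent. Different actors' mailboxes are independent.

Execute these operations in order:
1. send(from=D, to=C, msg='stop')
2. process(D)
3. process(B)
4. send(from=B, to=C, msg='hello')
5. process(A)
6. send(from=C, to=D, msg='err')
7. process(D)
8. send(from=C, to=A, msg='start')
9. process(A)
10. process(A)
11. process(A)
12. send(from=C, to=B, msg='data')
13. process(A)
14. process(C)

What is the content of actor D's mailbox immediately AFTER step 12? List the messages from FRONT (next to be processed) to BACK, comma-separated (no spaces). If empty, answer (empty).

After 1 (send(from=D, to=C, msg='stop')): A:[] B:[] C:[stop] D:[]
After 2 (process(D)): A:[] B:[] C:[stop] D:[]
After 3 (process(B)): A:[] B:[] C:[stop] D:[]
After 4 (send(from=B, to=C, msg='hello')): A:[] B:[] C:[stop,hello] D:[]
After 5 (process(A)): A:[] B:[] C:[stop,hello] D:[]
After 6 (send(from=C, to=D, msg='err')): A:[] B:[] C:[stop,hello] D:[err]
After 7 (process(D)): A:[] B:[] C:[stop,hello] D:[]
After 8 (send(from=C, to=A, msg='start')): A:[start] B:[] C:[stop,hello] D:[]
After 9 (process(A)): A:[] B:[] C:[stop,hello] D:[]
After 10 (process(A)): A:[] B:[] C:[stop,hello] D:[]
After 11 (process(A)): A:[] B:[] C:[stop,hello] D:[]
After 12 (send(from=C, to=B, msg='data')): A:[] B:[data] C:[stop,hello] D:[]

(empty)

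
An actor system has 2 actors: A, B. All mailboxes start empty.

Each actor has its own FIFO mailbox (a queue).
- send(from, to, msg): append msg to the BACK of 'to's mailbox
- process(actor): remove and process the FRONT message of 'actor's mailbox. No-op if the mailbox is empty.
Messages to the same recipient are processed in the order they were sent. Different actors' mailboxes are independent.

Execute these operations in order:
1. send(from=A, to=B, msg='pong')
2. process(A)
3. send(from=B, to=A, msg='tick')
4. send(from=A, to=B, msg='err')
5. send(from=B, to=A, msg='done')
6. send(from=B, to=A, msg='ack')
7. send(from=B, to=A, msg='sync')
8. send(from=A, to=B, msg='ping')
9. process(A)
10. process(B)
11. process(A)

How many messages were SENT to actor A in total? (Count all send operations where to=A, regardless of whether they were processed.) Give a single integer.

Answer: 4

Derivation:
After 1 (send(from=A, to=B, msg='pong')): A:[] B:[pong]
After 2 (process(A)): A:[] B:[pong]
After 3 (send(from=B, to=A, msg='tick')): A:[tick] B:[pong]
After 4 (send(from=A, to=B, msg='err')): A:[tick] B:[pong,err]
After 5 (send(from=B, to=A, msg='done')): A:[tick,done] B:[pong,err]
After 6 (send(from=B, to=A, msg='ack')): A:[tick,done,ack] B:[pong,err]
After 7 (send(from=B, to=A, msg='sync')): A:[tick,done,ack,sync] B:[pong,err]
After 8 (send(from=A, to=B, msg='ping')): A:[tick,done,ack,sync] B:[pong,err,ping]
After 9 (process(A)): A:[done,ack,sync] B:[pong,err,ping]
After 10 (process(B)): A:[done,ack,sync] B:[err,ping]
After 11 (process(A)): A:[ack,sync] B:[err,ping]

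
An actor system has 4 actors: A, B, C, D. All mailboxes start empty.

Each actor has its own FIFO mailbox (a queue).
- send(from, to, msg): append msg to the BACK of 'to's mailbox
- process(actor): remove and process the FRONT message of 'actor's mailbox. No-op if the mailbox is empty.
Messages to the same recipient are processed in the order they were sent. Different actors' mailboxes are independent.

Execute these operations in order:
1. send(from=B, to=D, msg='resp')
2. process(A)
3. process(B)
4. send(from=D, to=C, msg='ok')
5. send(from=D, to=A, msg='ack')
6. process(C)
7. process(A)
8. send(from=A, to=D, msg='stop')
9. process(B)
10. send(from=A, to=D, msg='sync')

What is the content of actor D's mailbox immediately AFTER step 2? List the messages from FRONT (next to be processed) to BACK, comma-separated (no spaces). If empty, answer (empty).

After 1 (send(from=B, to=D, msg='resp')): A:[] B:[] C:[] D:[resp]
After 2 (process(A)): A:[] B:[] C:[] D:[resp]

resp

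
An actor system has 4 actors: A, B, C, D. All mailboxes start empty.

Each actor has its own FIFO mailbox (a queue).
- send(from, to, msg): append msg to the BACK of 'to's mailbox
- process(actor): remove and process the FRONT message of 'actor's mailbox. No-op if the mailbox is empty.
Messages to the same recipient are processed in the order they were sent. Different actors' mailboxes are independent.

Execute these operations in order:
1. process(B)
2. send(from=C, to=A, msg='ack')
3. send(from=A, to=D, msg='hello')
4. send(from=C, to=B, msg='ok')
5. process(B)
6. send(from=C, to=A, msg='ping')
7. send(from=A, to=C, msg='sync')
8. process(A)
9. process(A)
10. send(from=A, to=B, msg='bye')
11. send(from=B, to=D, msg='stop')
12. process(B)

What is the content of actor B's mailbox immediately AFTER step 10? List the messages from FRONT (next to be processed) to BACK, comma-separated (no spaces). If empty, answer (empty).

After 1 (process(B)): A:[] B:[] C:[] D:[]
After 2 (send(from=C, to=A, msg='ack')): A:[ack] B:[] C:[] D:[]
After 3 (send(from=A, to=D, msg='hello')): A:[ack] B:[] C:[] D:[hello]
After 4 (send(from=C, to=B, msg='ok')): A:[ack] B:[ok] C:[] D:[hello]
After 5 (process(B)): A:[ack] B:[] C:[] D:[hello]
After 6 (send(from=C, to=A, msg='ping')): A:[ack,ping] B:[] C:[] D:[hello]
After 7 (send(from=A, to=C, msg='sync')): A:[ack,ping] B:[] C:[sync] D:[hello]
After 8 (process(A)): A:[ping] B:[] C:[sync] D:[hello]
After 9 (process(A)): A:[] B:[] C:[sync] D:[hello]
After 10 (send(from=A, to=B, msg='bye')): A:[] B:[bye] C:[sync] D:[hello]

bye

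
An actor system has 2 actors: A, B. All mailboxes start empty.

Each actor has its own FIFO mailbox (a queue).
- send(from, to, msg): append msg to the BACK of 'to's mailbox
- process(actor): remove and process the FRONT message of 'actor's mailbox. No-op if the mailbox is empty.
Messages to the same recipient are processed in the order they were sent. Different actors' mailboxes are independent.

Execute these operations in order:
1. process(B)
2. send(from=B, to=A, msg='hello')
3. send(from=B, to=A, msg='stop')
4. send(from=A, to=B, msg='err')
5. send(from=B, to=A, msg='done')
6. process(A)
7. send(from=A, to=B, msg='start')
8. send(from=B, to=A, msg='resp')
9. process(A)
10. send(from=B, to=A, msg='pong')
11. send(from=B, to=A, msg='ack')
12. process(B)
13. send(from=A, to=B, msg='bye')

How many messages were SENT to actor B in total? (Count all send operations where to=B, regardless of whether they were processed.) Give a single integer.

After 1 (process(B)): A:[] B:[]
After 2 (send(from=B, to=A, msg='hello')): A:[hello] B:[]
After 3 (send(from=B, to=A, msg='stop')): A:[hello,stop] B:[]
After 4 (send(from=A, to=B, msg='err')): A:[hello,stop] B:[err]
After 5 (send(from=B, to=A, msg='done')): A:[hello,stop,done] B:[err]
After 6 (process(A)): A:[stop,done] B:[err]
After 7 (send(from=A, to=B, msg='start')): A:[stop,done] B:[err,start]
After 8 (send(from=B, to=A, msg='resp')): A:[stop,done,resp] B:[err,start]
After 9 (process(A)): A:[done,resp] B:[err,start]
After 10 (send(from=B, to=A, msg='pong')): A:[done,resp,pong] B:[err,start]
After 11 (send(from=B, to=A, msg='ack')): A:[done,resp,pong,ack] B:[err,start]
After 12 (process(B)): A:[done,resp,pong,ack] B:[start]
After 13 (send(from=A, to=B, msg='bye')): A:[done,resp,pong,ack] B:[start,bye]

Answer: 3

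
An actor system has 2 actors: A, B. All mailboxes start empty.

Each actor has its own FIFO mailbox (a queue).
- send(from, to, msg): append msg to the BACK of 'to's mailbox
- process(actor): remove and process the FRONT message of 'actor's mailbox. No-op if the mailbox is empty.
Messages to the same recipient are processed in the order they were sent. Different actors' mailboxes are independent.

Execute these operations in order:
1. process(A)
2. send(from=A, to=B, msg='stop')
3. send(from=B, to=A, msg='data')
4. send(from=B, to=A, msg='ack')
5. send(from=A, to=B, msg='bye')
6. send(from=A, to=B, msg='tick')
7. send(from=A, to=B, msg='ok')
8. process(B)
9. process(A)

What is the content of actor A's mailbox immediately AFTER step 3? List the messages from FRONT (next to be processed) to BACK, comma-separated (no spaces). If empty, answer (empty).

After 1 (process(A)): A:[] B:[]
After 2 (send(from=A, to=B, msg='stop')): A:[] B:[stop]
After 3 (send(from=B, to=A, msg='data')): A:[data] B:[stop]

data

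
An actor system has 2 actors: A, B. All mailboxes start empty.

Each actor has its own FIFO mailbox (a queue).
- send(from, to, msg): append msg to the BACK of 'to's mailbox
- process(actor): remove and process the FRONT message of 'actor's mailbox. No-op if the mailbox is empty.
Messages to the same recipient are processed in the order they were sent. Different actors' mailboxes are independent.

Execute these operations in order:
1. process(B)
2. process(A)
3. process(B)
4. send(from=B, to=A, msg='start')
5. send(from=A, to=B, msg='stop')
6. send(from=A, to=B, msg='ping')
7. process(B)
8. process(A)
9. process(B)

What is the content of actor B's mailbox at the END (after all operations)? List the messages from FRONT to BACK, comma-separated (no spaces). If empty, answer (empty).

After 1 (process(B)): A:[] B:[]
After 2 (process(A)): A:[] B:[]
After 3 (process(B)): A:[] B:[]
After 4 (send(from=B, to=A, msg='start')): A:[start] B:[]
After 5 (send(from=A, to=B, msg='stop')): A:[start] B:[stop]
After 6 (send(from=A, to=B, msg='ping')): A:[start] B:[stop,ping]
After 7 (process(B)): A:[start] B:[ping]
After 8 (process(A)): A:[] B:[ping]
After 9 (process(B)): A:[] B:[]

Answer: (empty)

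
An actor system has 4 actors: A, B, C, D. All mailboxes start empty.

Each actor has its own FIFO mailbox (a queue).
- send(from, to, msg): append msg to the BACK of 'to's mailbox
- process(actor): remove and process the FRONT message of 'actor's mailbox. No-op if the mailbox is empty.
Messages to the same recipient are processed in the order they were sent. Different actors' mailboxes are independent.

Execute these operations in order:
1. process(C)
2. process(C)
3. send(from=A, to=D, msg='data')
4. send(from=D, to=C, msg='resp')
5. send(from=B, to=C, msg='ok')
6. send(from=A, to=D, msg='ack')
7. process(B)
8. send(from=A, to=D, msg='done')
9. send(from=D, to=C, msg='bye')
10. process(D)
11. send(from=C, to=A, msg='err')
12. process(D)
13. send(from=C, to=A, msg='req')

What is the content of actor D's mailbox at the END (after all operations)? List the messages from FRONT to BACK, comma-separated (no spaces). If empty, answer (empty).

After 1 (process(C)): A:[] B:[] C:[] D:[]
After 2 (process(C)): A:[] B:[] C:[] D:[]
After 3 (send(from=A, to=D, msg='data')): A:[] B:[] C:[] D:[data]
After 4 (send(from=D, to=C, msg='resp')): A:[] B:[] C:[resp] D:[data]
After 5 (send(from=B, to=C, msg='ok')): A:[] B:[] C:[resp,ok] D:[data]
After 6 (send(from=A, to=D, msg='ack')): A:[] B:[] C:[resp,ok] D:[data,ack]
After 7 (process(B)): A:[] B:[] C:[resp,ok] D:[data,ack]
After 8 (send(from=A, to=D, msg='done')): A:[] B:[] C:[resp,ok] D:[data,ack,done]
After 9 (send(from=D, to=C, msg='bye')): A:[] B:[] C:[resp,ok,bye] D:[data,ack,done]
After 10 (process(D)): A:[] B:[] C:[resp,ok,bye] D:[ack,done]
After 11 (send(from=C, to=A, msg='err')): A:[err] B:[] C:[resp,ok,bye] D:[ack,done]
After 12 (process(D)): A:[err] B:[] C:[resp,ok,bye] D:[done]
After 13 (send(from=C, to=A, msg='req')): A:[err,req] B:[] C:[resp,ok,bye] D:[done]

Answer: done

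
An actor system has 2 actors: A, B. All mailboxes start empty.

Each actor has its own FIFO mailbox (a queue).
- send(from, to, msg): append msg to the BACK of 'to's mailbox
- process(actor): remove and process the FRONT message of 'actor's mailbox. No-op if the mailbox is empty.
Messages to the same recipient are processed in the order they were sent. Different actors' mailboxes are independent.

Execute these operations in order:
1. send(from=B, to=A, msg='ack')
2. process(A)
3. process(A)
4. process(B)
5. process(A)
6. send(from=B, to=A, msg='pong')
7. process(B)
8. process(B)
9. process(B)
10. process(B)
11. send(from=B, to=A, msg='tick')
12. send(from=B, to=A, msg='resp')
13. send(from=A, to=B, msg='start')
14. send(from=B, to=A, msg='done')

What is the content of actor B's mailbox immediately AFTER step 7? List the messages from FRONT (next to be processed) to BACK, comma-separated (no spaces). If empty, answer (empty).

After 1 (send(from=B, to=A, msg='ack')): A:[ack] B:[]
After 2 (process(A)): A:[] B:[]
After 3 (process(A)): A:[] B:[]
After 4 (process(B)): A:[] B:[]
After 5 (process(A)): A:[] B:[]
After 6 (send(from=B, to=A, msg='pong')): A:[pong] B:[]
After 7 (process(B)): A:[pong] B:[]

(empty)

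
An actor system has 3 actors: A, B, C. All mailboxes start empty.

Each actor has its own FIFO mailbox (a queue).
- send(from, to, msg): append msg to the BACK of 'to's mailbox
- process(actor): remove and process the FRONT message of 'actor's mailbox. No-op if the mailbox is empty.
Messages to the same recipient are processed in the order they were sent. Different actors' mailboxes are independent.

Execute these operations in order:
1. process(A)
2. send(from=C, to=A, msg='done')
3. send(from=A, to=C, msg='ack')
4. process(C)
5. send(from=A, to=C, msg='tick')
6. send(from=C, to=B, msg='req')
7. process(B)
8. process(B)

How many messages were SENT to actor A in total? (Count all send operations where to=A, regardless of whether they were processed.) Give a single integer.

Answer: 1

Derivation:
After 1 (process(A)): A:[] B:[] C:[]
After 2 (send(from=C, to=A, msg='done')): A:[done] B:[] C:[]
After 3 (send(from=A, to=C, msg='ack')): A:[done] B:[] C:[ack]
After 4 (process(C)): A:[done] B:[] C:[]
After 5 (send(from=A, to=C, msg='tick')): A:[done] B:[] C:[tick]
After 6 (send(from=C, to=B, msg='req')): A:[done] B:[req] C:[tick]
After 7 (process(B)): A:[done] B:[] C:[tick]
After 8 (process(B)): A:[done] B:[] C:[tick]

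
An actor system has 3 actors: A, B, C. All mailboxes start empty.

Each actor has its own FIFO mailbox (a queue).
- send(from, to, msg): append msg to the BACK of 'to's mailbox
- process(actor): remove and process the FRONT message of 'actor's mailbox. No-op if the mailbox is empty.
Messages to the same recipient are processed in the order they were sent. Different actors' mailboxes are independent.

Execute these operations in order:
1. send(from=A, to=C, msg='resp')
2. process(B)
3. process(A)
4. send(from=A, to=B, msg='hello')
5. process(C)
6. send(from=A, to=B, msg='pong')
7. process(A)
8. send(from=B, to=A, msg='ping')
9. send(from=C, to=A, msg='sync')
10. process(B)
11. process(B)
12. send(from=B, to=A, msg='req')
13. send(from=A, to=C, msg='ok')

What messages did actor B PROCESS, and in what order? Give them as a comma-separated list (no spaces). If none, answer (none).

Answer: hello,pong

Derivation:
After 1 (send(from=A, to=C, msg='resp')): A:[] B:[] C:[resp]
After 2 (process(B)): A:[] B:[] C:[resp]
After 3 (process(A)): A:[] B:[] C:[resp]
After 4 (send(from=A, to=B, msg='hello')): A:[] B:[hello] C:[resp]
After 5 (process(C)): A:[] B:[hello] C:[]
After 6 (send(from=A, to=B, msg='pong')): A:[] B:[hello,pong] C:[]
After 7 (process(A)): A:[] B:[hello,pong] C:[]
After 8 (send(from=B, to=A, msg='ping')): A:[ping] B:[hello,pong] C:[]
After 9 (send(from=C, to=A, msg='sync')): A:[ping,sync] B:[hello,pong] C:[]
After 10 (process(B)): A:[ping,sync] B:[pong] C:[]
After 11 (process(B)): A:[ping,sync] B:[] C:[]
After 12 (send(from=B, to=A, msg='req')): A:[ping,sync,req] B:[] C:[]
After 13 (send(from=A, to=C, msg='ok')): A:[ping,sync,req] B:[] C:[ok]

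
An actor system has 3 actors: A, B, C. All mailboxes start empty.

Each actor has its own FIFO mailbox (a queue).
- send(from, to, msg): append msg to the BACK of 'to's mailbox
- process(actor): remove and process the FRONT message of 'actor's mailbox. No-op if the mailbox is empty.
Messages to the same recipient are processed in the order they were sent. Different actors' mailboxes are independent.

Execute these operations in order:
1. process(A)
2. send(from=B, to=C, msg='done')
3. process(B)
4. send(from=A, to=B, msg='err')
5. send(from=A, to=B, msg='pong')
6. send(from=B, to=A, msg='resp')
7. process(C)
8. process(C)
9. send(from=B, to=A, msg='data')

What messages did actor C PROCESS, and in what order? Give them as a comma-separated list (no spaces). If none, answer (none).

Answer: done

Derivation:
After 1 (process(A)): A:[] B:[] C:[]
After 2 (send(from=B, to=C, msg='done')): A:[] B:[] C:[done]
After 3 (process(B)): A:[] B:[] C:[done]
After 4 (send(from=A, to=B, msg='err')): A:[] B:[err] C:[done]
After 5 (send(from=A, to=B, msg='pong')): A:[] B:[err,pong] C:[done]
After 6 (send(from=B, to=A, msg='resp')): A:[resp] B:[err,pong] C:[done]
After 7 (process(C)): A:[resp] B:[err,pong] C:[]
After 8 (process(C)): A:[resp] B:[err,pong] C:[]
After 9 (send(from=B, to=A, msg='data')): A:[resp,data] B:[err,pong] C:[]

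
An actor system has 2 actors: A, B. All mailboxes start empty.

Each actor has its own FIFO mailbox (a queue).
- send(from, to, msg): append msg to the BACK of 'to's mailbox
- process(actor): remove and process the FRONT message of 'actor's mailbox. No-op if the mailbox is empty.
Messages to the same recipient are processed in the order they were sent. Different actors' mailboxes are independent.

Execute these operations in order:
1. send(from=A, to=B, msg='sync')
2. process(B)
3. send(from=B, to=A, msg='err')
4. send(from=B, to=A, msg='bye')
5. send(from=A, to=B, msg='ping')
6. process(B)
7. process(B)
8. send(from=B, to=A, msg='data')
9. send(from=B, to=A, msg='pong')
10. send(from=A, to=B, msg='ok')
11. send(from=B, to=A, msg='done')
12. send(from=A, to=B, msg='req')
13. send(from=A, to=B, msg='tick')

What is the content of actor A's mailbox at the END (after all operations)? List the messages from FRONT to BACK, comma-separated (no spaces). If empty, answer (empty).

Answer: err,bye,data,pong,done

Derivation:
After 1 (send(from=A, to=B, msg='sync')): A:[] B:[sync]
After 2 (process(B)): A:[] B:[]
After 3 (send(from=B, to=A, msg='err')): A:[err] B:[]
After 4 (send(from=B, to=A, msg='bye')): A:[err,bye] B:[]
After 5 (send(from=A, to=B, msg='ping')): A:[err,bye] B:[ping]
After 6 (process(B)): A:[err,bye] B:[]
After 7 (process(B)): A:[err,bye] B:[]
After 8 (send(from=B, to=A, msg='data')): A:[err,bye,data] B:[]
After 9 (send(from=B, to=A, msg='pong')): A:[err,bye,data,pong] B:[]
After 10 (send(from=A, to=B, msg='ok')): A:[err,bye,data,pong] B:[ok]
After 11 (send(from=B, to=A, msg='done')): A:[err,bye,data,pong,done] B:[ok]
After 12 (send(from=A, to=B, msg='req')): A:[err,bye,data,pong,done] B:[ok,req]
After 13 (send(from=A, to=B, msg='tick')): A:[err,bye,data,pong,done] B:[ok,req,tick]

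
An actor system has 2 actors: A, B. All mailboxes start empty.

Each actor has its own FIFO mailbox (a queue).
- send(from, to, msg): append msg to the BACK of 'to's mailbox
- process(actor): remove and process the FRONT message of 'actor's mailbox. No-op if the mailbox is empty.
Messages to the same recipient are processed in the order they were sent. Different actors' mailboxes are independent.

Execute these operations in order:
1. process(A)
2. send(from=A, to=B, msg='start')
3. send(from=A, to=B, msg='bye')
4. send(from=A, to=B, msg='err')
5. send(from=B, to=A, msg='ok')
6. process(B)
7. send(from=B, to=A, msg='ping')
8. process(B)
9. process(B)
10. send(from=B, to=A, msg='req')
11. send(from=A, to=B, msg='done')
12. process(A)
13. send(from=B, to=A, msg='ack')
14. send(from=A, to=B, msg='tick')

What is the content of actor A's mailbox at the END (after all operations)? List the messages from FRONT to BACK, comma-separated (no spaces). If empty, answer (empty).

After 1 (process(A)): A:[] B:[]
After 2 (send(from=A, to=B, msg='start')): A:[] B:[start]
After 3 (send(from=A, to=B, msg='bye')): A:[] B:[start,bye]
After 4 (send(from=A, to=B, msg='err')): A:[] B:[start,bye,err]
After 5 (send(from=B, to=A, msg='ok')): A:[ok] B:[start,bye,err]
After 6 (process(B)): A:[ok] B:[bye,err]
After 7 (send(from=B, to=A, msg='ping')): A:[ok,ping] B:[bye,err]
After 8 (process(B)): A:[ok,ping] B:[err]
After 9 (process(B)): A:[ok,ping] B:[]
After 10 (send(from=B, to=A, msg='req')): A:[ok,ping,req] B:[]
After 11 (send(from=A, to=B, msg='done')): A:[ok,ping,req] B:[done]
After 12 (process(A)): A:[ping,req] B:[done]
After 13 (send(from=B, to=A, msg='ack')): A:[ping,req,ack] B:[done]
After 14 (send(from=A, to=B, msg='tick')): A:[ping,req,ack] B:[done,tick]

Answer: ping,req,ack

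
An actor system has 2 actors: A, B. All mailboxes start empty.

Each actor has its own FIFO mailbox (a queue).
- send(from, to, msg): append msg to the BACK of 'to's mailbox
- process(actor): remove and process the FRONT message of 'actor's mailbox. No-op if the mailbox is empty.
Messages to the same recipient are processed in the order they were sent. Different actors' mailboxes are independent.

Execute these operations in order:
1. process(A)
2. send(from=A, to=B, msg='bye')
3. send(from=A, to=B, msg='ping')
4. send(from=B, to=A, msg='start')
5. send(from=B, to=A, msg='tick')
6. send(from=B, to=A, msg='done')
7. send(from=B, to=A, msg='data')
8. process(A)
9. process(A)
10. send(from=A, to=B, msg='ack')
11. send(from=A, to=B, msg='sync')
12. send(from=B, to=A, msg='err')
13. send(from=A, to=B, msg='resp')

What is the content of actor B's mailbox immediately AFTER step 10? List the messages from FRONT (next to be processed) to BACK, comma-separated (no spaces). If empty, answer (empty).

After 1 (process(A)): A:[] B:[]
After 2 (send(from=A, to=B, msg='bye')): A:[] B:[bye]
After 3 (send(from=A, to=B, msg='ping')): A:[] B:[bye,ping]
After 4 (send(from=B, to=A, msg='start')): A:[start] B:[bye,ping]
After 5 (send(from=B, to=A, msg='tick')): A:[start,tick] B:[bye,ping]
After 6 (send(from=B, to=A, msg='done')): A:[start,tick,done] B:[bye,ping]
After 7 (send(from=B, to=A, msg='data')): A:[start,tick,done,data] B:[bye,ping]
After 8 (process(A)): A:[tick,done,data] B:[bye,ping]
After 9 (process(A)): A:[done,data] B:[bye,ping]
After 10 (send(from=A, to=B, msg='ack')): A:[done,data] B:[bye,ping,ack]

bye,ping,ack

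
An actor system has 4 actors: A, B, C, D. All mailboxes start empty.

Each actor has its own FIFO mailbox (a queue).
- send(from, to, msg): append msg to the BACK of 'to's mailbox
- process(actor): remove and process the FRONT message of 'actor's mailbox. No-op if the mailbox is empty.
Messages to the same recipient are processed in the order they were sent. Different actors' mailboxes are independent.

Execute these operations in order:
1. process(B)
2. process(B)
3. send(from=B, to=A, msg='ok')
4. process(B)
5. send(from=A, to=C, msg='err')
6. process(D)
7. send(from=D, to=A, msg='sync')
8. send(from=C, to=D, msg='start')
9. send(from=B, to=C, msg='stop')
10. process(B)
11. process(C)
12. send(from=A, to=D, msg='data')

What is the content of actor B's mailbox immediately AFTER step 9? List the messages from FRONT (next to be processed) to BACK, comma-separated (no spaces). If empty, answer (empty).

After 1 (process(B)): A:[] B:[] C:[] D:[]
After 2 (process(B)): A:[] B:[] C:[] D:[]
After 3 (send(from=B, to=A, msg='ok')): A:[ok] B:[] C:[] D:[]
After 4 (process(B)): A:[ok] B:[] C:[] D:[]
After 5 (send(from=A, to=C, msg='err')): A:[ok] B:[] C:[err] D:[]
After 6 (process(D)): A:[ok] B:[] C:[err] D:[]
After 7 (send(from=D, to=A, msg='sync')): A:[ok,sync] B:[] C:[err] D:[]
After 8 (send(from=C, to=D, msg='start')): A:[ok,sync] B:[] C:[err] D:[start]
After 9 (send(from=B, to=C, msg='stop')): A:[ok,sync] B:[] C:[err,stop] D:[start]

(empty)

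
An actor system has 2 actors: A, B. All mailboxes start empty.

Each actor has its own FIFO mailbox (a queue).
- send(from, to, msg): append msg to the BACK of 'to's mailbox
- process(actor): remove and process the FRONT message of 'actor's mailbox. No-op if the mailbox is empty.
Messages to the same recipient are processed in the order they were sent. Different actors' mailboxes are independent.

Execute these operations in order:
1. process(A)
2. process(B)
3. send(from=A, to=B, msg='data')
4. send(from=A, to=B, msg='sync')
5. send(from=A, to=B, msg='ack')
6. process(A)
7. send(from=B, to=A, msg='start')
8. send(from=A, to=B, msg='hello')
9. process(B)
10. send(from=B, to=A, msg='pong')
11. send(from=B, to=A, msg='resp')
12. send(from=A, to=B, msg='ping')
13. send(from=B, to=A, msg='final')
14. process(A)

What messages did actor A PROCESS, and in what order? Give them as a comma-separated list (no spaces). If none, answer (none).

After 1 (process(A)): A:[] B:[]
After 2 (process(B)): A:[] B:[]
After 3 (send(from=A, to=B, msg='data')): A:[] B:[data]
After 4 (send(from=A, to=B, msg='sync')): A:[] B:[data,sync]
After 5 (send(from=A, to=B, msg='ack')): A:[] B:[data,sync,ack]
After 6 (process(A)): A:[] B:[data,sync,ack]
After 7 (send(from=B, to=A, msg='start')): A:[start] B:[data,sync,ack]
After 8 (send(from=A, to=B, msg='hello')): A:[start] B:[data,sync,ack,hello]
After 9 (process(B)): A:[start] B:[sync,ack,hello]
After 10 (send(from=B, to=A, msg='pong')): A:[start,pong] B:[sync,ack,hello]
After 11 (send(from=B, to=A, msg='resp')): A:[start,pong,resp] B:[sync,ack,hello]
After 12 (send(from=A, to=B, msg='ping')): A:[start,pong,resp] B:[sync,ack,hello,ping]
After 13 (send(from=B, to=A, msg='final')): A:[start,pong,resp,final] B:[sync,ack,hello,ping]
After 14 (process(A)): A:[pong,resp,final] B:[sync,ack,hello,ping]

Answer: start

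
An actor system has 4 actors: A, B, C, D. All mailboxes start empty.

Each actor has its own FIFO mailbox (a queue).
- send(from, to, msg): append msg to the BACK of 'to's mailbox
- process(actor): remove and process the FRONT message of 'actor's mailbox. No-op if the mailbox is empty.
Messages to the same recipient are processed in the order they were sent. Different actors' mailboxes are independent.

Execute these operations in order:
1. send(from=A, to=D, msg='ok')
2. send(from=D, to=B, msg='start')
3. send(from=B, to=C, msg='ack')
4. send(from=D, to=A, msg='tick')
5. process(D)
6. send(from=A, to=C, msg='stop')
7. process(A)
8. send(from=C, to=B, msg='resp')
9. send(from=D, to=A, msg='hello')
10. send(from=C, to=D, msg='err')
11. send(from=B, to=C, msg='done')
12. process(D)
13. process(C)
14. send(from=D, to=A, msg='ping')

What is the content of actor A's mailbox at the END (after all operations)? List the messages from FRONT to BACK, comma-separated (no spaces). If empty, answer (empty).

After 1 (send(from=A, to=D, msg='ok')): A:[] B:[] C:[] D:[ok]
After 2 (send(from=D, to=B, msg='start')): A:[] B:[start] C:[] D:[ok]
After 3 (send(from=B, to=C, msg='ack')): A:[] B:[start] C:[ack] D:[ok]
After 4 (send(from=D, to=A, msg='tick')): A:[tick] B:[start] C:[ack] D:[ok]
After 5 (process(D)): A:[tick] B:[start] C:[ack] D:[]
After 6 (send(from=A, to=C, msg='stop')): A:[tick] B:[start] C:[ack,stop] D:[]
After 7 (process(A)): A:[] B:[start] C:[ack,stop] D:[]
After 8 (send(from=C, to=B, msg='resp')): A:[] B:[start,resp] C:[ack,stop] D:[]
After 9 (send(from=D, to=A, msg='hello')): A:[hello] B:[start,resp] C:[ack,stop] D:[]
After 10 (send(from=C, to=D, msg='err')): A:[hello] B:[start,resp] C:[ack,stop] D:[err]
After 11 (send(from=B, to=C, msg='done')): A:[hello] B:[start,resp] C:[ack,stop,done] D:[err]
After 12 (process(D)): A:[hello] B:[start,resp] C:[ack,stop,done] D:[]
After 13 (process(C)): A:[hello] B:[start,resp] C:[stop,done] D:[]
After 14 (send(from=D, to=A, msg='ping')): A:[hello,ping] B:[start,resp] C:[stop,done] D:[]

Answer: hello,ping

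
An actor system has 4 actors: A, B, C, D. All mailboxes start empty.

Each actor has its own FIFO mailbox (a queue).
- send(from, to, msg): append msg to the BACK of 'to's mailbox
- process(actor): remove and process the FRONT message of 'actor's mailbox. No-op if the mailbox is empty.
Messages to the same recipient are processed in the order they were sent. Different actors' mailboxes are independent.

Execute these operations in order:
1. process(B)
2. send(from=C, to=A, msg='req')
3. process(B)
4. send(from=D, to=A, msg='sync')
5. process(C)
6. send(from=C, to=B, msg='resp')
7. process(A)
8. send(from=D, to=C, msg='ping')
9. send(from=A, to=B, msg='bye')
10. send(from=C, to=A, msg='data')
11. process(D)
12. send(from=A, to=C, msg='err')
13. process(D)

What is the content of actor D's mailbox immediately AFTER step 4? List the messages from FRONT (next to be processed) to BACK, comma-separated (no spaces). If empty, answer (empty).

After 1 (process(B)): A:[] B:[] C:[] D:[]
After 2 (send(from=C, to=A, msg='req')): A:[req] B:[] C:[] D:[]
After 3 (process(B)): A:[req] B:[] C:[] D:[]
After 4 (send(from=D, to=A, msg='sync')): A:[req,sync] B:[] C:[] D:[]

(empty)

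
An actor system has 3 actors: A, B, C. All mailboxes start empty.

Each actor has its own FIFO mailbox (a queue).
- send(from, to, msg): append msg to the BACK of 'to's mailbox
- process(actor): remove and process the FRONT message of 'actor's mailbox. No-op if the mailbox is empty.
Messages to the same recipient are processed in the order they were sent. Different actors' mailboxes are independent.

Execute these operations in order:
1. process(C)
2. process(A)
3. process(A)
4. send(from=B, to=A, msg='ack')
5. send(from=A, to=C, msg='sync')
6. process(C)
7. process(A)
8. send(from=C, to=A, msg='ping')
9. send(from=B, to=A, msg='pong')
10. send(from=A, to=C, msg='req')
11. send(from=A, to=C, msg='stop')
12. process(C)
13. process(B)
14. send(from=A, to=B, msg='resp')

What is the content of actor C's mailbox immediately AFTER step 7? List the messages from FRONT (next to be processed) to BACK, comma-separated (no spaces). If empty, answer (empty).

After 1 (process(C)): A:[] B:[] C:[]
After 2 (process(A)): A:[] B:[] C:[]
After 3 (process(A)): A:[] B:[] C:[]
After 4 (send(from=B, to=A, msg='ack')): A:[ack] B:[] C:[]
After 5 (send(from=A, to=C, msg='sync')): A:[ack] B:[] C:[sync]
After 6 (process(C)): A:[ack] B:[] C:[]
After 7 (process(A)): A:[] B:[] C:[]

(empty)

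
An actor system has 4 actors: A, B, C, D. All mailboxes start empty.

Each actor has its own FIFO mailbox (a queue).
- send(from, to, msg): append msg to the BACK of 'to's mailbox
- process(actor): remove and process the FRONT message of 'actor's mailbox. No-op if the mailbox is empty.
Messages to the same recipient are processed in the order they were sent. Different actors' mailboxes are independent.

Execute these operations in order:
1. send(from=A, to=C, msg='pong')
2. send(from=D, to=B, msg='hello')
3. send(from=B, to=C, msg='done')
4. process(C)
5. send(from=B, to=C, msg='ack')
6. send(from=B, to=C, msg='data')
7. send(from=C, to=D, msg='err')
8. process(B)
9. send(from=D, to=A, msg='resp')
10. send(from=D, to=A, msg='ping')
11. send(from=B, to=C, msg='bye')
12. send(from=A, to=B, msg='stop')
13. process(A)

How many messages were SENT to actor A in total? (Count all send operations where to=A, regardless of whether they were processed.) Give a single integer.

Answer: 2

Derivation:
After 1 (send(from=A, to=C, msg='pong')): A:[] B:[] C:[pong] D:[]
After 2 (send(from=D, to=B, msg='hello')): A:[] B:[hello] C:[pong] D:[]
After 3 (send(from=B, to=C, msg='done')): A:[] B:[hello] C:[pong,done] D:[]
After 4 (process(C)): A:[] B:[hello] C:[done] D:[]
After 5 (send(from=B, to=C, msg='ack')): A:[] B:[hello] C:[done,ack] D:[]
After 6 (send(from=B, to=C, msg='data')): A:[] B:[hello] C:[done,ack,data] D:[]
After 7 (send(from=C, to=D, msg='err')): A:[] B:[hello] C:[done,ack,data] D:[err]
After 8 (process(B)): A:[] B:[] C:[done,ack,data] D:[err]
After 9 (send(from=D, to=A, msg='resp')): A:[resp] B:[] C:[done,ack,data] D:[err]
After 10 (send(from=D, to=A, msg='ping')): A:[resp,ping] B:[] C:[done,ack,data] D:[err]
After 11 (send(from=B, to=C, msg='bye')): A:[resp,ping] B:[] C:[done,ack,data,bye] D:[err]
After 12 (send(from=A, to=B, msg='stop')): A:[resp,ping] B:[stop] C:[done,ack,data,bye] D:[err]
After 13 (process(A)): A:[ping] B:[stop] C:[done,ack,data,bye] D:[err]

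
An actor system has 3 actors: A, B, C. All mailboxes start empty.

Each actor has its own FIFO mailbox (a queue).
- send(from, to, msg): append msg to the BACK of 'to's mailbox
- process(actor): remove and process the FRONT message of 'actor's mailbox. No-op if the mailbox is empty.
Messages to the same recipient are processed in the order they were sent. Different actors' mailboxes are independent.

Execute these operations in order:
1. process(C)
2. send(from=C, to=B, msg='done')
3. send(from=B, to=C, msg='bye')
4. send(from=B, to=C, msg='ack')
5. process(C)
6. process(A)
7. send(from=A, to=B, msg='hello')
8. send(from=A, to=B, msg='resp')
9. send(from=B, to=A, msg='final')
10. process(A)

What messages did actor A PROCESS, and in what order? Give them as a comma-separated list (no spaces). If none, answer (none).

Answer: final

Derivation:
After 1 (process(C)): A:[] B:[] C:[]
After 2 (send(from=C, to=B, msg='done')): A:[] B:[done] C:[]
After 3 (send(from=B, to=C, msg='bye')): A:[] B:[done] C:[bye]
After 4 (send(from=B, to=C, msg='ack')): A:[] B:[done] C:[bye,ack]
After 5 (process(C)): A:[] B:[done] C:[ack]
After 6 (process(A)): A:[] B:[done] C:[ack]
After 7 (send(from=A, to=B, msg='hello')): A:[] B:[done,hello] C:[ack]
After 8 (send(from=A, to=B, msg='resp')): A:[] B:[done,hello,resp] C:[ack]
After 9 (send(from=B, to=A, msg='final')): A:[final] B:[done,hello,resp] C:[ack]
After 10 (process(A)): A:[] B:[done,hello,resp] C:[ack]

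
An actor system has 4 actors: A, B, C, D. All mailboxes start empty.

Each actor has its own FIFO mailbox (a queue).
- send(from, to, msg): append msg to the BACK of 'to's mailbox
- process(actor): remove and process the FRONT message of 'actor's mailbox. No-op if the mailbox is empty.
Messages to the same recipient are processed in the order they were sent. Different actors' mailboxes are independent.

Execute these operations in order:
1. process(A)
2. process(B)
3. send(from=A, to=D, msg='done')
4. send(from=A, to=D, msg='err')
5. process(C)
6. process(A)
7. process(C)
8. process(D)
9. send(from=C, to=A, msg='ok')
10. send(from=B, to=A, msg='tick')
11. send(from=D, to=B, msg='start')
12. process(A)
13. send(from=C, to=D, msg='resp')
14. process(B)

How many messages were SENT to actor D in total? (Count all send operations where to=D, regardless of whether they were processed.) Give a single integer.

Answer: 3

Derivation:
After 1 (process(A)): A:[] B:[] C:[] D:[]
After 2 (process(B)): A:[] B:[] C:[] D:[]
After 3 (send(from=A, to=D, msg='done')): A:[] B:[] C:[] D:[done]
After 4 (send(from=A, to=D, msg='err')): A:[] B:[] C:[] D:[done,err]
After 5 (process(C)): A:[] B:[] C:[] D:[done,err]
After 6 (process(A)): A:[] B:[] C:[] D:[done,err]
After 7 (process(C)): A:[] B:[] C:[] D:[done,err]
After 8 (process(D)): A:[] B:[] C:[] D:[err]
After 9 (send(from=C, to=A, msg='ok')): A:[ok] B:[] C:[] D:[err]
After 10 (send(from=B, to=A, msg='tick')): A:[ok,tick] B:[] C:[] D:[err]
After 11 (send(from=D, to=B, msg='start')): A:[ok,tick] B:[start] C:[] D:[err]
After 12 (process(A)): A:[tick] B:[start] C:[] D:[err]
After 13 (send(from=C, to=D, msg='resp')): A:[tick] B:[start] C:[] D:[err,resp]
After 14 (process(B)): A:[tick] B:[] C:[] D:[err,resp]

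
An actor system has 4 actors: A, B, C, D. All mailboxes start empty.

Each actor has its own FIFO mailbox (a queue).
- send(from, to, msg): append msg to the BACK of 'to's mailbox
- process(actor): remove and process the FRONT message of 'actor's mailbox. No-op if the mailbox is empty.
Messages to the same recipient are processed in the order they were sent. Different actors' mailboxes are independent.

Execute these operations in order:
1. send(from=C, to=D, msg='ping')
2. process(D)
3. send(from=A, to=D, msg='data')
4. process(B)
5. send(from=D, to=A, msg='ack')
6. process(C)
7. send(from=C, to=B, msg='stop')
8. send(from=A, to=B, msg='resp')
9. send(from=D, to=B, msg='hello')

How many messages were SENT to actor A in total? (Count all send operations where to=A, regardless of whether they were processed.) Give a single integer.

Answer: 1

Derivation:
After 1 (send(from=C, to=D, msg='ping')): A:[] B:[] C:[] D:[ping]
After 2 (process(D)): A:[] B:[] C:[] D:[]
After 3 (send(from=A, to=D, msg='data')): A:[] B:[] C:[] D:[data]
After 4 (process(B)): A:[] B:[] C:[] D:[data]
After 5 (send(from=D, to=A, msg='ack')): A:[ack] B:[] C:[] D:[data]
After 6 (process(C)): A:[ack] B:[] C:[] D:[data]
After 7 (send(from=C, to=B, msg='stop')): A:[ack] B:[stop] C:[] D:[data]
After 8 (send(from=A, to=B, msg='resp')): A:[ack] B:[stop,resp] C:[] D:[data]
After 9 (send(from=D, to=B, msg='hello')): A:[ack] B:[stop,resp,hello] C:[] D:[data]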